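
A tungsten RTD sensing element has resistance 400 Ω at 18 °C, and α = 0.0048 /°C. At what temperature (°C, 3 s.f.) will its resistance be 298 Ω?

-35.1 °C

R = R₀(1 + α(T − T₀)) ⇒ T = T₀ + (R/R₀ − 1)/α
T = 18 + (298/400 − 1)/0.0048 = 18 + (-0.255)/0.0048 = -35.1 °C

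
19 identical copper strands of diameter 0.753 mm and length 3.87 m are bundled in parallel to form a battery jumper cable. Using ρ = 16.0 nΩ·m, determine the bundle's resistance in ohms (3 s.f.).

ρ = 16.0 nΩ·m = 1.60×10^-8 Ω·m
A_strand = π(3.7650e-04 m)² = 4.453e-07 m²
R_strand = ρL/A = (1.60×10^-8)(3.87)/(4.453e-07) = 0.139 Ω
R_total = R_strand/N = 0.139/19 = 0.00732 Ω

0.00732 Ω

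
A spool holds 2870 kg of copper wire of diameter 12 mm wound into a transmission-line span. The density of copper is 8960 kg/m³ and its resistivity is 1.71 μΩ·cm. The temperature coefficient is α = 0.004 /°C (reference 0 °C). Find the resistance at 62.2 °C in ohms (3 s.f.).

0.535 Ω

ρ = 1.71 μΩ·cm = 1.71×10^-8 Ω·m
A = π(d/2)² = π(6.0000e-03 m)² = 1.1310e-04 m²
L = m/(density·A) = 2870/(8960×1.1310e-04) = 2832 m
R = ρL/A = (1.71×10^-8)(2832)/(1.1310e-04) = 0.4282 Ω
R(62.2 °C) = 0.4282 × (1 + 0.004×62.2) = 0.535 Ω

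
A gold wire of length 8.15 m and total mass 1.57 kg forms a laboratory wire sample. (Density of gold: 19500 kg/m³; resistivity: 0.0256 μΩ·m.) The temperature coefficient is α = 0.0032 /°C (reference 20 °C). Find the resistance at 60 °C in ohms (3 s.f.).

0.0238 Ω

ρ = 0.0256 μΩ·m = 2.56×10^-8 Ω·m
A = m/(density·L) = 1.57/(19500×8.15) = 9.8789e-06 m²
R = ρL/A = (2.56×10^-8)(8.15)/(9.8789e-06) = 0.02112 Ω
R(60 °C) = 0.02112 × (1 + 0.0032×40) = 0.0238 Ω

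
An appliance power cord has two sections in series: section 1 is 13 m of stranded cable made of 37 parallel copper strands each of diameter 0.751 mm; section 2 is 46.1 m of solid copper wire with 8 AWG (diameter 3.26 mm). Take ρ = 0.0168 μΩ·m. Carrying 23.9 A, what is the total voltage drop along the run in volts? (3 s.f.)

ρ = 0.0168 μΩ·m = 1.68×10^-8 Ω·m
Section 1: A_strand = π(3.7550e-04)² = 4.430e-07 m²; R₁ = ρL/(N·A_s) = (1.68×10^-8)(13)/(37×4.430e-07) = 0.01333 Ω
Section 2: A = π(3.26/2 mm)² = π(1.6300e-03 m)² = 8.347e-06 m²
R₂ = (1.68×10^-8)(46.1)/(8.347e-06) = 0.09279 Ω
R = R₁ + R₂ = 0.1061 Ω
V = IR = 23.9 × 0.1061 = 2.54 V

2.54 V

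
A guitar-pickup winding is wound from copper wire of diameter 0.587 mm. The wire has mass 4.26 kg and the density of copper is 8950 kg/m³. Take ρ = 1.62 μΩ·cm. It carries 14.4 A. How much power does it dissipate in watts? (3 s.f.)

21800 W

ρ = 1.62 μΩ·cm = 1.62×10^-8 Ω·m
A = π(d/2)² = π(2.9350e-04 m)² = 2.7062e-07 m²
L = m/(density·A) = 4.26/(8950×2.7062e-07) = 1759 m
R = ρL/A = (1.62×10^-8)(1759)/(2.7062e-07) = 105.3 Ω
P = I²R = (14.4)² × 105.3 = 21800 W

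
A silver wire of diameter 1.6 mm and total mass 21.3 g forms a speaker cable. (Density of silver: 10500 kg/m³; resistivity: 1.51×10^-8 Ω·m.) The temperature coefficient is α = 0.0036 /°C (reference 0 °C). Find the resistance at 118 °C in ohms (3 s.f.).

A = π(d/2)² = π(8.0000e-04 m)² = 2.0106e-06 m²
L = m/(density·A) = 0.0213/(10500×2.0106e-06) = 1.009 m
R = ρL/A = (1.51×10^-8)(1.009)/(2.0106e-06) = 0.007577 Ω
R(118 °C) = 0.007577 × (1 + 0.0036×118) = 0.0108 Ω

0.0108 Ω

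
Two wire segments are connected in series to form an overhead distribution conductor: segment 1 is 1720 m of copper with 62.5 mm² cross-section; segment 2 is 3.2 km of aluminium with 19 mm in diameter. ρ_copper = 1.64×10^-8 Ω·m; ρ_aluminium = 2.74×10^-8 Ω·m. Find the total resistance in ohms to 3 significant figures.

Segment 1: A = 62.5 mm² = 6.250e-05 m²
R₁ = ρL/A = (1.64×10^-8)(1720)/(6.250e-05) = 0.4513 Ω
Segment 2: A = π(d/2)² = π(9.5000e-03 m)² = 2.835e-04 m²
R₂ = (2.74×10^-8)(3200)/(2.835e-04) = 0.3092 Ω
R = R₁ + R₂ = 0.761 Ω

0.761 Ω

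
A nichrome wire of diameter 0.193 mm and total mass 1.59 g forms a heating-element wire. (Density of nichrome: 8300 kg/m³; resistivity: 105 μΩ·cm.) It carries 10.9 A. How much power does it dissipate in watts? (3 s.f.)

ρ = 105 μΩ·cm = 1.05×10^-6 Ω·m
A = π(d/2)² = π(9.6500e-05 m)² = 2.9255e-08 m²
L = m/(density·A) = 0.00159/(8300×2.9255e-08) = 6.548 m
R = ρL/A = (1.05×10^-6)(6.548)/(2.9255e-08) = 235 Ω
P = I²R = (10.9)² × 235 = 27900 W

27900 W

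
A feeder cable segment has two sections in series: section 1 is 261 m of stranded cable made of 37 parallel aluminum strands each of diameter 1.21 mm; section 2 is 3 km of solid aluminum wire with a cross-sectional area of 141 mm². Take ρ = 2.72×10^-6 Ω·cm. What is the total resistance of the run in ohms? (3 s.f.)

ρ = 2.72×10^-6 Ω·cm = 2.72×10^-8 Ω·m
Section 1: A_strand = π(6.0500e-04)² = 1.150e-06 m²; R₁ = ρL/(N·A_s) = (2.72×10^-8)(261)/(37×1.150e-06) = 0.1669 Ω
Section 2: A = 141 mm² = 1.410e-04 m²
R₂ = (2.72×10^-8)(3000)/(1.410e-04) = 0.5787 Ω
R = R₁ + R₂ = 0.746 Ω

0.746 Ω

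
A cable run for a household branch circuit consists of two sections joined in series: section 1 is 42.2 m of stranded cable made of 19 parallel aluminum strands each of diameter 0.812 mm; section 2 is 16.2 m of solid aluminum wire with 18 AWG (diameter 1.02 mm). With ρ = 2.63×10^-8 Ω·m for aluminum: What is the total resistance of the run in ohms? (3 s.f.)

Section 1: A_strand = π(4.0600e-04)² = 5.178e-07 m²; R₁ = ρL/(N·A_s) = (2.63×10^-8)(42.2)/(19×5.178e-07) = 0.1128 Ω
Section 2: A = π(1.02/2 mm)² = π(5.1000e-04 m)² = 8.171e-07 m²
R₂ = (2.63×10^-8)(16.2)/(8.171e-07) = 0.5214 Ω
R = R₁ + R₂ = 0.634 Ω

0.634 Ω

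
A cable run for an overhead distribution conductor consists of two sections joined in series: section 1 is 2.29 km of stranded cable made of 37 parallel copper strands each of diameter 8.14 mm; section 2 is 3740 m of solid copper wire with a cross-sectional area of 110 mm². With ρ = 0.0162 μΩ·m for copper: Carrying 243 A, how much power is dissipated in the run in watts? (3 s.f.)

ρ = 0.0162 μΩ·m = 1.62×10^-8 Ω·m
Section 1: A_strand = π(4.0700e-03)² = 5.204e-05 m²; R₁ = ρL/(N·A_s) = (1.62×10^-8)(2290)/(37×5.204e-05) = 0.01927 Ω
Section 2: A = 110 mm² = 1.100e-04 m²
R₂ = (1.62×10^-8)(3740)/(1.100e-04) = 0.5508 Ω
R = R₁ + R₂ = 0.5701 Ω
P = I²R = (243)² × 0.5701 = 33700 W

33700 W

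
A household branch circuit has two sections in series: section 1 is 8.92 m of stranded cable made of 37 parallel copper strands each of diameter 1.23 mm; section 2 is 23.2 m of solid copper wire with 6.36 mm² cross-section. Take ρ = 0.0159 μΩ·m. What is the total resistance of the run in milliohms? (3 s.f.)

61.2 mΩ

ρ = 0.0159 μΩ·m = 1.59×10^-8 Ω·m
Section 1: A_strand = π(6.1500e-04)² = 1.188e-06 m²; R₁ = ρL/(N·A_s) = (1.59×10^-8)(8.92)/(37×1.188e-06) = 0.003226 Ω
Section 2: A = 6.36 mm² = 6.360e-06 m²
R₂ = (1.59×10^-8)(23.2)/(6.360e-06) = 0.058 Ω
R = R₁ + R₂ = 61.2 mΩ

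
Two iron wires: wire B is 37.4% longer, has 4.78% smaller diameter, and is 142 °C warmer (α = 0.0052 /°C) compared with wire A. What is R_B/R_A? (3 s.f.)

R ∝ ρL/d² with ρ ∝ (1+αΔT), so R_B/R_A = (1 + 37.4/100) × (1 − 4.78/100)⁻² × (1 + 0.0052×142)
= 1.374 × 1.103 × 1.738 = 2.63

2.63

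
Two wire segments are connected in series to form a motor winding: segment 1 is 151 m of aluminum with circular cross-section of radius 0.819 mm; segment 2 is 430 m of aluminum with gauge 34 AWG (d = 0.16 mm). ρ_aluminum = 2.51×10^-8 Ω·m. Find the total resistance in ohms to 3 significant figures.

Segment 1: A = πr² = π(8.1900e-04 m)² = 2.107e-06 m²
R₁ = ρL/A = (2.51×10^-8)(151)/(2.107e-06) = 1.799 Ω
Segment 2: A = π(0.16/2 mm)² = π(8.0000e-05 m)² = 2.011e-08 m²
R₂ = (2.51×10^-8)(430)/(2.011e-08) = 536.8 Ω
R = R₁ + R₂ = 539 Ω

539 Ω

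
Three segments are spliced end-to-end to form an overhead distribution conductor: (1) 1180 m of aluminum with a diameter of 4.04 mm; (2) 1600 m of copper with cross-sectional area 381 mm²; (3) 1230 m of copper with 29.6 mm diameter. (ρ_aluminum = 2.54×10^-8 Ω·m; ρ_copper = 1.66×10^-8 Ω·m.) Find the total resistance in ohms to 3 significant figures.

2.44 Ω

Seg 1: A = π(d/2)² = π(2.0200e-03 m)² = 1.282e-05 m²
R_1 = (2.54×10^-8)(1180)/(1.282e-05) = 2.338 Ω
Seg 2: A = 381 mm² = 3.810e-04 m²
R_2 = (1.66×10^-8)(1600)/(3.810e-04) = 0.06971 Ω
Seg 3: A = π(d/2)² = π(1.4800e-02 m)² = 6.881e-04 m²
R_3 = (1.66×10^-8)(1230)/(6.881e-04) = 0.02967 Ω
R_total = R_1 + R_2 + R_3 = 2.44 Ω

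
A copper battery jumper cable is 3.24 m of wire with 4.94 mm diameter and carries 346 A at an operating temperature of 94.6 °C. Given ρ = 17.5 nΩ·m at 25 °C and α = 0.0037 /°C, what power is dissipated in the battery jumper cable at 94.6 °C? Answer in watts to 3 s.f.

ρ = 17.5 nΩ·m = 1.75×10^-8 Ω·m
A = π(d/2)² = π(2.4700e-03 m)² = 1.917e-05 m²
R₍25₎ = ρL/A = (1.75×10^-8)(3.24)/(1.917e-05) = 0.002958 Ω
R₍94.6₎ = R₍25₎(1 + αΔT) = 0.002958 × (1 + 0.0037×69.6) = 0.00372 Ω
P = I²R = (346)² × 0.00372 = 445 W

445 W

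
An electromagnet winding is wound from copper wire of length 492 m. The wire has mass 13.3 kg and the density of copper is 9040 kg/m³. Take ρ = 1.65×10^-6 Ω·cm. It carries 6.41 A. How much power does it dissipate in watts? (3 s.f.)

ρ = 1.65×10^-6 Ω·cm = 1.65×10^-8 Ω·m
A = m/(density·L) = 13.3/(9040×492) = 2.9903e-06 m²
R = ρL/A = (1.65×10^-8)(492)/(2.9903e-06) = 2.715 Ω
P = I²R = (6.41)² × 2.715 = 112 W

112 W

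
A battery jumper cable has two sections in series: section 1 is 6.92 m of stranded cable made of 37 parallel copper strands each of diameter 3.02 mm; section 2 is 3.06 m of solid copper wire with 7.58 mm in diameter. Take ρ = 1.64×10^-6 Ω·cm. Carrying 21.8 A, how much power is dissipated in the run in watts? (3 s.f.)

ρ = 1.64×10^-6 Ω·cm = 1.64×10^-8 Ω·m
Section 1: A_strand = π(1.5100e-03)² = 7.163e-06 m²; R₁ = ρL/(N·A_s) = (1.64×10^-8)(6.92)/(37×7.163e-06) = 4.282×10^-4 Ω
Section 2: A = π(d/2)² = π(3.7900e-03 m)² = 4.513e-05 m²
R₂ = (1.64×10^-8)(3.06)/(4.513e-05) = 0.001112 Ω
R = R₁ + R₂ = 0.00154 Ω
P = I²R = (21.8)² × 0.00154 = 0.732 W

0.732 W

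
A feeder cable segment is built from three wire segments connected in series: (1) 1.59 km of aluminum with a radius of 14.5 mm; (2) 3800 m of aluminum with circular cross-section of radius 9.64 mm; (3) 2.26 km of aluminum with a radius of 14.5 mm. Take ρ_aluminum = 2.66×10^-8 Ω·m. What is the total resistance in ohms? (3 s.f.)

Seg 1: A = πr² = π(1.4500e-02 m)² = 6.605e-04 m²
R_1 = (2.66×10^-8)(1590)/(6.605e-04) = 0.06403 Ω
Seg 2: A = πr² = π(9.6400e-03 m)² = 2.919e-04 m²
R_2 = (2.66×10^-8)(3800)/(2.919e-04) = 0.3462 Ω
Seg 3: A = πr² = π(1.4500e-02 m)² = 6.605e-04 m²
R_3 = (2.66×10^-8)(2260)/(6.605e-04) = 0.09101 Ω
R_total = R_1 + R_2 + R_3 = 0.501 Ω

0.501 Ω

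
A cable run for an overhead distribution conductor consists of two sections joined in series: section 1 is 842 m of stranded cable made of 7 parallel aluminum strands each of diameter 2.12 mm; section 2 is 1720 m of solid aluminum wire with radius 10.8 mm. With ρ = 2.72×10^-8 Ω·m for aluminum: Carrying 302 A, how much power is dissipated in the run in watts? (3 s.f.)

Section 1: A_strand = π(1.0600e-03)² = 3.530e-06 m²; R₁ = ρL/(N·A_s) = (2.72×10^-8)(842)/(7×3.530e-06) = 0.9269 Ω
Section 2: A = πr² = π(1.0800e-02 m)² = 3.664e-04 m²
R₂ = (2.72×10^-8)(1720)/(3.664e-04) = 0.1277 Ω
R = R₁ + R₂ = 1.055 Ω
P = I²R = (302)² × 1.055 = 96200 W

96200 W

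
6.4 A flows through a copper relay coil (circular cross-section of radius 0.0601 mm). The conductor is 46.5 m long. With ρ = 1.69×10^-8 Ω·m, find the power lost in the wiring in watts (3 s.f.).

A = πr² = π(6.0100e-05 m)² = 1.135e-08 m²
R = ρL/A = (1.69×10^-8)(46.5)/(1.135e-08) = 69.25 Ω
P = I²R = (6.4)² × 69.25 = 2840 W

2840 W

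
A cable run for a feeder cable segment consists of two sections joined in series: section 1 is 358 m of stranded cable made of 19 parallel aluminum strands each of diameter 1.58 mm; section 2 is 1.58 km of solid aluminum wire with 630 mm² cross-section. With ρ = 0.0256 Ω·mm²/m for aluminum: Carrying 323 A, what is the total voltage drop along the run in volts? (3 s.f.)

ρ = 0.0256 Ω·mm²/m = 2.56×10^-8 Ω·m
Section 1: A_strand = π(7.9000e-04)² = 1.961e-06 m²; R₁ = ρL/(N·A_s) = (2.56×10^-8)(358)/(19×1.961e-06) = 0.246 Ω
Section 2: A = 630 mm² = 6.300e-04 m²
R₂ = (2.56×10^-8)(1580)/(6.300e-04) = 0.0642 Ω
R = R₁ + R₂ = 0.3102 Ω
V = IR = 323 × 0.3102 = 100 V

100 V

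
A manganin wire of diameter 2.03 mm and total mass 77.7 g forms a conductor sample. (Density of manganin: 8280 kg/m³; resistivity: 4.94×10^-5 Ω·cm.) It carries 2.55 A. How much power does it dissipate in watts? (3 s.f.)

ρ = 4.94×10^-5 Ω·cm = 4.94×10^-7 Ω·m
A = π(d/2)² = π(1.0150e-03 m)² = 3.2365e-06 m²
L = m/(density·A) = 0.0777/(8280×3.2365e-06) = 2.899 m
R = ρL/A = (4.94×10^-7)(2.899)/(3.2365e-06) = 0.4425 Ω
P = I²R = (2.55)² × 0.4425 = 2.88 W

2.88 W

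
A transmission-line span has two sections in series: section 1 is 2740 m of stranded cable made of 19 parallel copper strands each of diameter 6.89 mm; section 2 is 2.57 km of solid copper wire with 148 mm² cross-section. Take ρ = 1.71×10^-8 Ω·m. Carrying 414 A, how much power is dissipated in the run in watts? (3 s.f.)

Section 1: A_strand = π(3.4450e-03)² = 3.728e-05 m²; R₁ = ρL/(N·A_s) = (1.71×10^-8)(2740)/(19×3.728e-05) = 0.06614 Ω
Section 2: A = 148 mm² = 1.480e-04 m²
R₂ = (1.71×10^-8)(2570)/(1.480e-04) = 0.2969 Ω
R = R₁ + R₂ = 0.3631 Ω
P = I²R = (414)² × 0.3631 = 62200 W

62200 W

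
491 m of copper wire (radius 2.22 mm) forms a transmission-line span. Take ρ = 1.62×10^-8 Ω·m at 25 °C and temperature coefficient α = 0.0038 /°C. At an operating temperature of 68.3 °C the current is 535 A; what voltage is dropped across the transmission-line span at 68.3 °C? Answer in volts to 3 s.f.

320 V

A = πr² = π(2.2200e-03 m)² = 1.548e-05 m²
R₍25₎ = ρL/A = (1.62×10^-8)(491)/(1.548e-05) = 0.5137 Ω
R₍68.3₎ = R₍25₎(1 + αΔT) = 0.5137 × (1 + 0.0038×43.3) = 0.5983 Ω
V = IR = 535 × 0.5983 = 320 V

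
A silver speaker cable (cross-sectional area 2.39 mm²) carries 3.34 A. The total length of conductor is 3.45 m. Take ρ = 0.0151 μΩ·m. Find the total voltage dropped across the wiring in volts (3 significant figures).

0.0728 V

ρ = 0.0151 μΩ·m = 1.51×10^-8 Ω·m
A = 2.39 mm² = 2.390e-06 m²
R = ρL/A = (1.51×10^-8)(3.45)/(2.390e-06) = 0.0218 Ω
V = IR = 3.34 × 0.0218 = 0.0728 V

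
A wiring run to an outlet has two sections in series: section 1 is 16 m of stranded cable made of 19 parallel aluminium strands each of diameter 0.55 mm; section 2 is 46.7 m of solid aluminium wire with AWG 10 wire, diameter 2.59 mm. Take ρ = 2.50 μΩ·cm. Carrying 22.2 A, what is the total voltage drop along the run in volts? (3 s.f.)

ρ = 2.50 μΩ·cm = 2.50×10^-8 Ω·m
Section 1: A_strand = π(2.7500e-04)² = 2.376e-07 m²; R₁ = ρL/(N·A_s) = (2.50×10^-8)(16)/(19×2.376e-07) = 0.08861 Ω
Section 2: A = π(2.59/2 mm)² = π(1.2950e-03 m)² = 5.269e-06 m²
R₂ = (2.50×10^-8)(46.7)/(5.269e-06) = 0.2216 Ω
R = R₁ + R₂ = 0.3102 Ω
V = IR = 22.2 × 0.3102 = 6.89 V

6.89 V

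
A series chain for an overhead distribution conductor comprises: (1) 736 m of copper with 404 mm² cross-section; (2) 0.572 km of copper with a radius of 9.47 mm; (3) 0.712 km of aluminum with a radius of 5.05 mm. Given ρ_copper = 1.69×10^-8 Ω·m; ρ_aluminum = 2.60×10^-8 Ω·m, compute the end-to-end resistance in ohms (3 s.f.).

Seg 1: A = 404 mm² = 4.040e-04 m²
R_1 = (1.69×10^-8)(736)/(4.040e-04) = 0.03079 Ω
Seg 2: A = πr² = π(9.4700e-03 m)² = 2.817e-04 m²
R_2 = (1.69×10^-8)(572)/(2.817e-04) = 0.03431 Ω
Seg 3: A = πr² = π(5.0500e-03 m)² = 8.012e-05 m²
R_3 = (2.60×10^-8)(712)/(8.012e-05) = 0.2311 Ω
R_total = R_1 + R_2 + R_3 = 0.296 Ω

0.296 Ω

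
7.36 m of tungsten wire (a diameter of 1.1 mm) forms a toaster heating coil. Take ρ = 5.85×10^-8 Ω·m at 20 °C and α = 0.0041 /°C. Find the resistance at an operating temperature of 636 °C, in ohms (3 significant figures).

A = π(d/2)² = π(5.5000e-04 m)² = 9.503e-07 m²
R₍20°C₎ = ρL/A = (5.85×10^-8)(7.36)/(9.503e-07) = 0.4531 Ω
R = R₀(1 + αΔT) = 0.4531(1 + 0.0041×616) = 1.60 Ω

1.60 Ω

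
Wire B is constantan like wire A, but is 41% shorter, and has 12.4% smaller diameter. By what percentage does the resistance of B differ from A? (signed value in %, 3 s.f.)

-23.1%

R ∝ L/d², so R_B/R_A = (1 − 41/100) × (1 − 12.4/100)⁻²
= 0.59 × 1.303 = 0.7689
(R_B − R_A)/R_A = 0.7689 − 1 = -23.1%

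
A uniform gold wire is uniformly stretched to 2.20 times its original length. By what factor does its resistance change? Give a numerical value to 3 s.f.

4.84

Volume constant ⇒ A' = A/k with k = 2.2. R' = ρ(kL)/(A/k) = k²R.
Factor = 4.84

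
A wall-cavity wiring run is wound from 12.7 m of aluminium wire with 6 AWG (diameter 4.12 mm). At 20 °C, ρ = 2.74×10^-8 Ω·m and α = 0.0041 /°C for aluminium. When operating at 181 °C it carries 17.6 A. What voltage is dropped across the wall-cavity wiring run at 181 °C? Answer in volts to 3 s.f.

A = π(4.12/2 mm)² = π(2.0600e-03 m)² = 1.333e-05 m²
R₍20₎ = ρL/A = (2.74×10^-8)(12.7)/(1.333e-05) = 0.0261 Ω
R₍181₎ = R₍20₎(1 + αΔT) = 0.0261 × (1 + 0.0041×161) = 0.04333 Ω
V = IR = 17.6 × 0.04333 = 0.763 V

0.763 V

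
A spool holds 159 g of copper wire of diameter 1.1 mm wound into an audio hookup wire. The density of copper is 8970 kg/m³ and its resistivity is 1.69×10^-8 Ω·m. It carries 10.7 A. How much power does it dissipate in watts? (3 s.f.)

A = π(d/2)² = π(5.5000e-04 m)² = 9.5033e-07 m²
L = m/(density·A) = 0.159/(8970×9.5033e-07) = 18.65 m
R = ρL/A = (1.69×10^-8)(18.65)/(9.5033e-07) = 0.3317 Ω
P = I²R = (10.7)² × 0.3317 = 38.0 W

38.0 W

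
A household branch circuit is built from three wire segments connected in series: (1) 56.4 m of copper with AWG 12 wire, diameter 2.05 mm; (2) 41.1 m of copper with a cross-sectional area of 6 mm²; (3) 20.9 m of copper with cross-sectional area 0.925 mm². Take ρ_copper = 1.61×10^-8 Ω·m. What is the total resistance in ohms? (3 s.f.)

0.749 Ω

Seg 1: A = π(2.05/2 mm)² = π(1.0250e-03 m)² = 3.301e-06 m²
R_1 = (1.61×10^-8)(56.4)/(3.301e-06) = 0.2751 Ω
Seg 2: A = 6 mm² = 6.000e-06 m²
R_2 = (1.61×10^-8)(41.1)/(6.000e-06) = 0.1103 Ω
Seg 3: A = 0.925 mm² = 9.250e-07 m²
R_3 = (1.61×10^-8)(20.9)/(9.250e-07) = 0.3638 Ω
R_total = R_1 + R_2 + R_3 = 0.749 Ω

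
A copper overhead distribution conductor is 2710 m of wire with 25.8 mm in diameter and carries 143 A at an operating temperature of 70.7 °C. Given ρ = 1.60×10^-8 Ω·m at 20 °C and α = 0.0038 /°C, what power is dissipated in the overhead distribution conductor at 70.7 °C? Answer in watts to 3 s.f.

A = π(d/2)² = π(1.2900e-02 m)² = 5.228e-04 m²
R₍20₎ = ρL/A = (1.60×10^-8)(2710)/(5.228e-04) = 0.08294 Ω
R₍70.7₎ = R₍20₎(1 + αΔT) = 0.08294 × (1 + 0.0038×50.7) = 0.09892 Ω
P = I²R = (143)² × 0.09892 = 2020 W

2020 W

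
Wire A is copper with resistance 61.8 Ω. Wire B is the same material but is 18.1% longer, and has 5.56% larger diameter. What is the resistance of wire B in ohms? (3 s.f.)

R ∝ L/d², so R_B/R_A = (1 + 18.1/100) × (1 + 5.56/100)⁻²
= 1.181 × 0.8974 = 1.06
R_B = 1.06 × 61.8 = 65.5 Ω

65.5 Ω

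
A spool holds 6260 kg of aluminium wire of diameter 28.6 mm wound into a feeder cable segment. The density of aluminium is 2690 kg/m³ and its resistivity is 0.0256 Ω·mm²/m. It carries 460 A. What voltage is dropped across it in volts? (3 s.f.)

66.4 V

ρ = 0.0256 Ω·mm²/m = 2.56×10^-8 Ω·m
A = π(d/2)² = π(1.4300e-02 m)² = 6.4242e-04 m²
L = m/(density·A) = 6260/(2690×6.4242e-04) = 3622 m
R = ρL/A = (2.56×10^-8)(3622)/(6.4242e-04) = 0.1444 Ω
V = IR = 460 × 0.1444 = 66.4 V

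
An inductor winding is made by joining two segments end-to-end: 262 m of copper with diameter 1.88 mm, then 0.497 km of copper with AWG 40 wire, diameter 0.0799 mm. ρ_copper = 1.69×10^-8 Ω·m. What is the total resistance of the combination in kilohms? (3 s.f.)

Segment 1: A = π(d/2)² = π(9.4000e-04 m)² = 2.776e-06 m²
R₁ = ρL/A = (1.69×10^-8)(262)/(2.776e-06) = 1.595 Ω
Segment 2: A = π(0.0799/2 mm)² = π(3.9950e-05 m)² = 5.014e-09 m²
R₂ = (1.69×10^-8)(497)/(5.014e-09) = 1675 Ω
R = R₁ + R₂ = 1.68 kΩ

1.68 kΩ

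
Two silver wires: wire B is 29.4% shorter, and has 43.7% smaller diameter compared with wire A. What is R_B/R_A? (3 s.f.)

R ∝ L/d², so R_B/R_A = (1 − 29.4/100) × (1 − 43.7/100)⁻²
= 0.706 × 3.155 = 2.23

2.23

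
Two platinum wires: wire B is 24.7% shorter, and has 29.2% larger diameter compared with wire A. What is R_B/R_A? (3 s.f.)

R ∝ L/d², so R_B/R_A = (1 − 24.7/100) × (1 + 29.2/100)⁻²
= 0.753 × 0.5991 = 0.451

0.451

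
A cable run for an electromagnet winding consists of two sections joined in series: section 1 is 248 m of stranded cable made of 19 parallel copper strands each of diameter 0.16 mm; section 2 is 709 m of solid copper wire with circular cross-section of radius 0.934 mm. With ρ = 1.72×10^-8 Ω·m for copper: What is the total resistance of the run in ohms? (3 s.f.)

15.6 Ω

Section 1: A_strand = π(8.0000e-05)² = 2.011e-08 m²; R₁ = ρL/(N·A_s) = (1.72×10^-8)(248)/(19×2.011e-08) = 11.17 Ω
Section 2: A = πr² = π(9.3400e-04 m)² = 2.741e-06 m²
R₂ = (1.72×10^-8)(709)/(2.741e-06) = 4.45 Ω
R = R₁ + R₂ = 15.6 Ω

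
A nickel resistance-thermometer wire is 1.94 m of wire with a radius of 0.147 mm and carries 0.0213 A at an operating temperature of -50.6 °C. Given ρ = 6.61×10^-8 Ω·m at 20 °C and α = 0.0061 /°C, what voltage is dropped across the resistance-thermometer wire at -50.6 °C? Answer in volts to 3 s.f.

0.0229 V

A = πr² = π(1.4700e-04 m)² = 6.789e-08 m²
R₍20₎ = ρL/A = (6.61×10^-8)(1.94)/(6.789e-08) = 1.889 Ω
R₍-50.6₎ = R₍20₎(1 + αΔT) = 1.889 × (1 + 0.0061×-70.6) = 1.075 Ω
V = IR = 0.0213 × 1.075 = 0.0229 V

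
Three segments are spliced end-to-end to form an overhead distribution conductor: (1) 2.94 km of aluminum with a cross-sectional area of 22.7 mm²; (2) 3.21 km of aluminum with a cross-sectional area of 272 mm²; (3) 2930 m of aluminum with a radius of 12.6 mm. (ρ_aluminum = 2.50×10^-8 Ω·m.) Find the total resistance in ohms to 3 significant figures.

3.68 Ω

Seg 1: A = 22.7 mm² = 2.270e-05 m²
R_1 = (2.50×10^-8)(2940)/(2.270e-05) = 3.238 Ω
Seg 2: A = 272 mm² = 2.720e-04 m²
R_2 = (2.50×10^-8)(3210)/(2.720e-04) = 0.295 Ω
Seg 3: A = πr² = π(1.2600e-02 m)² = 4.988e-04 m²
R_3 = (2.50×10^-8)(2930)/(4.988e-04) = 0.1469 Ω
R_total = R_1 + R_2 + R_3 = 3.68 Ω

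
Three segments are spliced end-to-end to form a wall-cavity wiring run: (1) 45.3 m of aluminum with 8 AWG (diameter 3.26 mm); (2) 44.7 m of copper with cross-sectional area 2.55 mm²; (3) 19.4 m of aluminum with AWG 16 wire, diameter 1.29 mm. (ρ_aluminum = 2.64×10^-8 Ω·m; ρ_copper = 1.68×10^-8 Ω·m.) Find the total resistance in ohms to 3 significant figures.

0.830 Ω

Seg 1: A = π(3.26/2 mm)² = π(1.6300e-03 m)² = 8.347e-06 m²
R_1 = (2.64×10^-8)(45.3)/(8.347e-06) = 0.1433 Ω
Seg 2: A = 2.55 mm² = 2.550e-06 m²
R_2 = (1.68×10^-8)(44.7)/(2.550e-06) = 0.2945 Ω
Seg 3: A = π(1.29/2 mm)² = π(6.4500e-04 m)² = 1.307e-06 m²
R_3 = (2.64×10^-8)(19.4)/(1.307e-06) = 0.3919 Ω
R_total = R_1 + R_2 + R_3 = 0.830 Ω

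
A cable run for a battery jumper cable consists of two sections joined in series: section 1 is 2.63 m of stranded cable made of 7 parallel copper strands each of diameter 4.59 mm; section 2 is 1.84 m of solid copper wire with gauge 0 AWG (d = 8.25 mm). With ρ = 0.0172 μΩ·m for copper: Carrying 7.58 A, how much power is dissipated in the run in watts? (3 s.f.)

0.0565 W

ρ = 0.0172 μΩ·m = 1.72×10^-8 Ω·m
Section 1: A_strand = π(2.2950e-03)² = 1.655e-05 m²; R₁ = ρL/(N·A_s) = (1.72×10^-8)(2.63)/(7×1.655e-05) = 3.905×10^-4 Ω
Section 2: A = π(8.25/2 mm)² = π(4.1250e-03 m)² = 5.346e-05 m²
R₂ = (1.72×10^-8)(1.84)/(5.346e-05) = 5.920×10^-4 Ω
R = R₁ + R₂ = 9.826×10^-4 Ω
P = I²R = (7.58)² × 9.826×10^-4 = 0.0565 W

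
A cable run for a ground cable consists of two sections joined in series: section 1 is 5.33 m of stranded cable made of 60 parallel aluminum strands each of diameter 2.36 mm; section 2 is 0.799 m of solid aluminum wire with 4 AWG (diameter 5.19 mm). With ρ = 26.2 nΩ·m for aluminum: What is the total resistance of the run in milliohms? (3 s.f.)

ρ = 26.2 nΩ·m = 2.62×10^-8 Ω·m
Section 1: A_strand = π(1.1800e-03)² = 4.374e-06 m²; R₁ = ρL/(N·A_s) = (2.62×10^-8)(5.33)/(60×4.374e-06) = 5.321×10^-4 Ω
Section 2: A = π(5.19/2 mm)² = π(2.5950e-03 m)² = 2.116e-05 m²
R₂ = (2.62×10^-8)(0.799)/(2.116e-05) = 9.895×10^-4 Ω
R = R₁ + R₂ = 1.52 mΩ

1.52 mΩ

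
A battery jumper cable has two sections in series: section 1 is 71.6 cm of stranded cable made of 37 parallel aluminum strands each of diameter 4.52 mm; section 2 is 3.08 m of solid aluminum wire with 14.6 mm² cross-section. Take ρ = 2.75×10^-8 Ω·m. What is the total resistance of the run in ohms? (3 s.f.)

0.00583 Ω

Section 1: A_strand = π(2.2600e-03)² = 1.605e-05 m²; R₁ = ρL/(N·A_s) = (2.75×10^-8)(0.716)/(37×1.605e-05) = 3.316×10^-5 Ω
Section 2: A = 14.6 mm² = 1.460e-05 m²
R₂ = (2.75×10^-8)(3.08)/(1.460e-05) = 0.005801 Ω
R = R₁ + R₂ = 0.00583 Ω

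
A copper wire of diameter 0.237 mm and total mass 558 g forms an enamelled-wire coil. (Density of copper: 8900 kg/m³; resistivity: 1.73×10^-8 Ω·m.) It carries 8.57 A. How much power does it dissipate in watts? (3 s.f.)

A = π(d/2)² = π(1.1850e-04 m)² = 4.4115e-08 m²
L = m/(density·A) = 0.558/(8900×4.4115e-08) = 1421 m
R = ρL/A = (1.73×10^-8)(1421)/(4.4115e-08) = 557.3 Ω
P = I²R = (8.57)² × 557.3 = 40900 W

40900 W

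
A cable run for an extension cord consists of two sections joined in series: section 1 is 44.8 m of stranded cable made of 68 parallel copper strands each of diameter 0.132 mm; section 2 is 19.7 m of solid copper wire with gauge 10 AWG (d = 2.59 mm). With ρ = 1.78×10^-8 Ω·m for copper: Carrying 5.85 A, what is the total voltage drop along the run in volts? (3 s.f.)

5.40 V

Section 1: A_strand = π(6.6000e-05)² = 1.368e-08 m²; R₁ = ρL/(N·A_s) = (1.78×10^-8)(44.8)/(68×1.368e-08) = 0.8569 Ω
Section 2: A = π(2.59/2 mm)² = π(1.2950e-03 m)² = 5.269e-06 m²
R₂ = (1.78×10^-8)(19.7)/(5.269e-06) = 0.06656 Ω
R = R₁ + R₂ = 0.9235 Ω
V = IR = 5.85 × 0.9235 = 5.40 V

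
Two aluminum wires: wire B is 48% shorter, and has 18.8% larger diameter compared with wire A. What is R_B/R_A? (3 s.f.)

R ∝ L/d², so R_B/R_A = (1 − 48/100) × (1 + 18.8/100)⁻²
= 0.52 × 0.7085 = 0.368

0.368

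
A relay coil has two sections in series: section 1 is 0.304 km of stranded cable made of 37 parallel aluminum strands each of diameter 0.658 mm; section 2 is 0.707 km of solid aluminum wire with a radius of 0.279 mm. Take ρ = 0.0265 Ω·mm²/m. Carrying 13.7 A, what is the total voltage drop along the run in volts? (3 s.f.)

1060 V

ρ = 0.0265 Ω·mm²/m = 2.65×10^-8 Ω·m
Section 1: A_strand = π(3.2900e-04)² = 3.400e-07 m²; R₁ = ρL/(N·A_s) = (2.65×10^-8)(304)/(37×3.400e-07) = 0.6403 Ω
Section 2: A = πr² = π(2.7900e-04 m)² = 2.445e-07 m²
R₂ = (2.65×10^-8)(707)/(2.445e-07) = 76.61 Ω
R = R₁ + R₂ = 77.25 Ω
V = IR = 13.7 × 77.25 = 1060 V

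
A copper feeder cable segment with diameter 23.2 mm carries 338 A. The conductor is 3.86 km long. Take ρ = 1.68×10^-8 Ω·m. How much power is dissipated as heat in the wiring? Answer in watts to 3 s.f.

A = π(d/2)² = π(1.1600e-02 m)² = 4.227e-04 m²
R = ρL/A = (1.68×10^-8)(3860)/(4.227e-04) = 0.1534 Ω
P = I²R = (338)² × 0.1534 = 17500 W

17500 W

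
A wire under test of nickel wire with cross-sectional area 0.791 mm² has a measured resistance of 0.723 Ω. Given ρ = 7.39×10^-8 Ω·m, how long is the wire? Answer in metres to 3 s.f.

7.74 m

A = 0.791 mm² = 7.910e-07 m²
L = RA/ρ = (0.723)(7.910e-07)/(7.39×10^-8) = 7.74 m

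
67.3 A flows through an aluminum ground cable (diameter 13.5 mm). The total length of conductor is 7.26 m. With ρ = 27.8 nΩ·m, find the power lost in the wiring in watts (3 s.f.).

6.39 W

ρ = 27.8 nΩ·m = 2.78×10^-8 Ω·m
A = π(d/2)² = π(6.7500e-03 m)² = 1.431e-04 m²
R = ρL/A = (2.78×10^-8)(7.26)/(1.431e-04) = 0.00141 Ω
P = I²R = (67.3)² × 0.00141 = 6.39 W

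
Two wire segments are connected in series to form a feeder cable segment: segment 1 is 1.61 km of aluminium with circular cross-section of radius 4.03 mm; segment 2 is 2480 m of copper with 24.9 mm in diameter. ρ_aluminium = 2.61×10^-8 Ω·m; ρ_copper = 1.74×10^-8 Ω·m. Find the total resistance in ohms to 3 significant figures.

Segment 1: A = πr² = π(4.0300e-03 m)² = 5.102e-05 m²
R₁ = ρL/A = (2.61×10^-8)(1610)/(5.102e-05) = 0.8236 Ω
Segment 2: A = π(d/2)² = π(1.2450e-02 m)² = 4.870e-04 m²
R₂ = (1.74×10^-8)(2480)/(4.870e-04) = 0.08862 Ω
R = R₁ + R₂ = 0.912 Ω

0.912 Ω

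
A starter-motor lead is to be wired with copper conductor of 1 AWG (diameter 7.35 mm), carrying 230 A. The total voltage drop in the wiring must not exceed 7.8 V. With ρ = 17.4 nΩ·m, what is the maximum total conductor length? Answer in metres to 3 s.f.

ρ = 17.4 nΩ·m = 1.74×10^-8 Ω·m
A = π(7.35/2 mm)² = π(3.6750e-03 m)² = 4.243e-05 m²
L_max = V_max·A/(1·ρI) = (7.8)(4.243e-05)/(1.74×10^-8×230) = 82.7 m

82.7 m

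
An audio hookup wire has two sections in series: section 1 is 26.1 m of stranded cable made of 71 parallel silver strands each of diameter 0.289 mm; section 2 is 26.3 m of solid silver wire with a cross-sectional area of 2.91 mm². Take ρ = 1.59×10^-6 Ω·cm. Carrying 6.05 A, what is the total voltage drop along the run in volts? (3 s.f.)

1.41 V

ρ = 1.59×10^-6 Ω·cm = 1.59×10^-8 Ω·m
Section 1: A_strand = π(1.4450e-04)² = 6.560e-08 m²; R₁ = ρL/(N·A_s) = (1.59×10^-8)(26.1)/(71×6.560e-08) = 0.0891 Ω
Section 2: A = 2.91 mm² = 2.910e-06 m²
R₂ = (1.59×10^-8)(26.3)/(2.910e-06) = 0.1437 Ω
R = R₁ + R₂ = 0.2328 Ω
V = IR = 6.05 × 0.2328 = 1.41 V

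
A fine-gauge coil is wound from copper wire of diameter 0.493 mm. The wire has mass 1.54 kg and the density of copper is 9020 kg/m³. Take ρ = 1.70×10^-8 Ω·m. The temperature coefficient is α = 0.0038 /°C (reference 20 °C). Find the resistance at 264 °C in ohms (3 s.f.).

154 Ω

A = π(d/2)² = π(2.4650e-04 m)² = 1.9089e-07 m²
L = m/(density·A) = 1.54/(9020×1.9089e-07) = 894.4 m
R = ρL/A = (1.70×10^-8)(894.4)/(1.9089e-07) = 79.65 Ω
R(264 °C) = 79.65 × (1 + 0.0038×244) = 154 Ω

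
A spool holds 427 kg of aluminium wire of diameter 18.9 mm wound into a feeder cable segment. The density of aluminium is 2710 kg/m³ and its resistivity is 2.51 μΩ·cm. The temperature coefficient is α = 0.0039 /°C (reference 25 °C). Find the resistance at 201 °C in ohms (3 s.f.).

ρ = 2.51 μΩ·cm = 2.51×10^-8 Ω·m
A = π(d/2)² = π(9.4500e-03 m)² = 2.8055e-04 m²
L = m/(density·A) = 427/(2710×2.8055e-04) = 561.6 m
R = ρL/A = (2.51×10^-8)(561.6)/(2.8055e-04) = 0.05025 Ω
R(201 °C) = 0.05025 × (1 + 0.0039×176) = 0.0847 Ω

0.0847 Ω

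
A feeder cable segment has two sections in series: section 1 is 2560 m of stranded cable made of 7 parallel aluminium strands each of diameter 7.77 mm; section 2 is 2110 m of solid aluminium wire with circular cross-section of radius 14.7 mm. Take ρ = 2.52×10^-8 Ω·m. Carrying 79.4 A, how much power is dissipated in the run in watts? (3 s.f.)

1720 W

Section 1: A_strand = π(3.8850e-03)² = 4.742e-05 m²; R₁ = ρL/(N·A_s) = (2.52×10^-8)(2560)/(7×4.742e-05) = 0.1944 Ω
Section 2: A = πr² = π(1.4700e-02 m)² = 6.789e-04 m²
R₂ = (2.52×10^-8)(2110)/(6.789e-04) = 0.07832 Ω
R = R₁ + R₂ = 0.2727 Ω
P = I²R = (79.4)² × 0.2727 = 1720 W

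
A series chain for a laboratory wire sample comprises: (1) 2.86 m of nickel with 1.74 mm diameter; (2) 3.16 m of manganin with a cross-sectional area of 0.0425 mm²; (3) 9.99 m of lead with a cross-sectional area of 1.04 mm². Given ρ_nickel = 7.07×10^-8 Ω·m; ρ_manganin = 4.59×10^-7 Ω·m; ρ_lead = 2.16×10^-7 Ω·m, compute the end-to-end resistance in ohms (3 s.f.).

Seg 1: A = π(d/2)² = π(8.7000e-04 m)² = 2.378e-06 m²
R_1 = (7.07×10^-8)(2.86)/(2.378e-06) = 0.08503 Ω
Seg 2: A = 0.0425 mm² = 4.250e-08 m²
R_2 = (4.59×10^-7)(3.16)/(4.250e-08) = 34.13 Ω
Seg 3: A = 1.04 mm² = 1.040e-06 m²
R_3 = (2.16×10^-7)(9.99)/(1.040e-06) = 2.075 Ω
R_total = R_1 + R_2 + R_3 = 36.3 Ω

36.3 Ω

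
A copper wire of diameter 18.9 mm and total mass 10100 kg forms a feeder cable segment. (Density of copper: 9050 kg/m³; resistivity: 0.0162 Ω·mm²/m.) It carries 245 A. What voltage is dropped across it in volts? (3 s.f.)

56.3 V

ρ = 0.0162 Ω·mm²/m = 1.62×10^-8 Ω·m
A = π(d/2)² = π(9.4500e-03 m)² = 2.8055e-04 m²
L = m/(density·A) = 10100/(9050×2.8055e-04) = 3978 m
R = ρL/A = (1.62×10^-8)(3978)/(2.8055e-04) = 0.2297 Ω
V = IR = 245 × 0.2297 = 56.3 V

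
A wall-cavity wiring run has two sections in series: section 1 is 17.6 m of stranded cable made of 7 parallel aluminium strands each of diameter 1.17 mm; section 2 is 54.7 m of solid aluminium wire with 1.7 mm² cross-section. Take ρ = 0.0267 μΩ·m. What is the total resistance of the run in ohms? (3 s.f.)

ρ = 0.0267 μΩ·m = 2.67×10^-8 Ω·m
Section 1: A_strand = π(5.8500e-04)² = 1.075e-06 m²; R₁ = ρL/(N·A_s) = (2.67×10^-8)(17.6)/(7×1.075e-06) = 0.06244 Ω
Section 2: A = 1.7 mm² = 1.700e-06 m²
R₂ = (2.67×10^-8)(54.7)/(1.700e-06) = 0.8591 Ω
R = R₁ + R₂ = 0.922 Ω

0.922 Ω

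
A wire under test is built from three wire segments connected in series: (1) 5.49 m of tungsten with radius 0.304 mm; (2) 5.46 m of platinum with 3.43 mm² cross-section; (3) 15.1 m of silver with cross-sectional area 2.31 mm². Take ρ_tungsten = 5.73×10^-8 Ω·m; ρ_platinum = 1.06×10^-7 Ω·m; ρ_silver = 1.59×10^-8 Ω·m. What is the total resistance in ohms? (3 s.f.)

Seg 1: A = πr² = π(3.0400e-04 m)² = 2.903e-07 m²
R_1 = (5.73×10^-8)(5.49)/(2.903e-07) = 1.084 Ω
Seg 2: A = 3.43 mm² = 3.430e-06 m²
R_2 = (1.06×10^-7)(5.46)/(3.430e-06) = 0.1687 Ω
Seg 3: A = 2.31 mm² = 2.310e-06 m²
R_3 = (1.59×10^-8)(15.1)/(2.310e-06) = 0.1039 Ω
R_total = R_1 + R_2 + R_3 = 1.36 Ω

1.36 Ω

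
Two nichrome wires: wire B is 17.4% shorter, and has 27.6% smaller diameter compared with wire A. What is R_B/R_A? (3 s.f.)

R ∝ L/d², so R_B/R_A = (1 − 17.4/100) × (1 − 27.6/100)⁻²
= 0.826 × 1.908 = 1.58

1.58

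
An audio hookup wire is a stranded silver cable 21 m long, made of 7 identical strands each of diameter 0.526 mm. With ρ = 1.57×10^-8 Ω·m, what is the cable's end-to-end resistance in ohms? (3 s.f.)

0.217 Ω

A_strand = π(2.6300e-04 m)² = 2.173e-07 m²
R_strand = ρL/A = (1.57×10^-8)(21)/(2.173e-07) = 1.517 Ω
R_total = R_strand/N = 1.517/7 = 0.217 Ω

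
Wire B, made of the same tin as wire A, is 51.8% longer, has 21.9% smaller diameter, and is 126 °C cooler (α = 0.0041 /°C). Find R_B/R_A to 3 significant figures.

R ∝ ρL/d² with ρ ∝ (1+αΔT), so R_B/R_A = (1 + 51.8/100) × (1 − 21.9/100)⁻² × (1 − 0.0041×126)
= 1.518 × 1.639 × 0.4834 = 1.20

1.20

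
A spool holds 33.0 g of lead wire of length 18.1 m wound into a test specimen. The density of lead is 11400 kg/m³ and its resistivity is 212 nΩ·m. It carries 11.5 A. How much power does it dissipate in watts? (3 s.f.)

3170 W

ρ = 212 nΩ·m = 2.12×10^-7 Ω·m
A = m/(density·L) = 0.033/(11400×18.1) = 1.5993e-07 m²
R = ρL/A = (2.12×10^-7)(18.1)/(1.5993e-07) = 23.99 Ω
P = I²R = (11.5)² × 23.99 = 3170 W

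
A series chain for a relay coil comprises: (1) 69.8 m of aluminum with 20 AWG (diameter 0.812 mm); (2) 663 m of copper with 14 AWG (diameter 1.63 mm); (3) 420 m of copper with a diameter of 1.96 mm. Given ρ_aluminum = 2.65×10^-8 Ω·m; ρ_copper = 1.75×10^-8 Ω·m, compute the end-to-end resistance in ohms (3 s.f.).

Seg 1: A = π(0.812/2 mm)² = π(4.0600e-04 m)² = 5.178e-07 m²
R_1 = (2.65×10^-8)(69.8)/(5.178e-07) = 3.572 Ω
Seg 2: A = π(1.63/2 mm)² = π(8.1500e-04 m)² = 2.087e-06 m²
R_2 = (1.75×10^-8)(663)/(2.087e-06) = 5.56 Ω
Seg 3: A = π(d/2)² = π(9.8000e-04 m)² = 3.017e-06 m²
R_3 = (1.75×10^-8)(420)/(3.017e-06) = 2.436 Ω
R_total = R_1 + R_2 + R_3 = 11.6 Ω

11.6 Ω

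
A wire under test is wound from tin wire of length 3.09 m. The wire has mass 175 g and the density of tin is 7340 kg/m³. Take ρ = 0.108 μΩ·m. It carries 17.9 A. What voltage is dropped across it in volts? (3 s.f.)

0.774 V

ρ = 0.108 μΩ·m = 1.08×10^-7 Ω·m
A = m/(density·L) = 0.175/(7340×3.09) = 7.7158e-06 m²
R = ρL/A = (1.08×10^-7)(3.09)/(7.7158e-06) = 0.04325 Ω
V = IR = 17.9 × 0.04325 = 0.774 V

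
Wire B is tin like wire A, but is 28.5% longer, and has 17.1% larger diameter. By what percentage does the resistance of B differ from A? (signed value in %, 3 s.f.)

R ∝ L/d², so R_B/R_A = (1 + 28.5/100) × (1 + 17.1/100)⁻²
= 1.285 × 0.7293 = 0.9371
(R_B − R_A)/R_A = 0.9371 − 1 = -6.29%

-6.29%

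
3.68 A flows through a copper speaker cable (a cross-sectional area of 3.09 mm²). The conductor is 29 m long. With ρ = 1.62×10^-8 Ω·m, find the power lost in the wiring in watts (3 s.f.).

2.06 W

A = 3.09 mm² = 3.090e-06 m²
R = ρL/A = (1.62×10^-8)(29)/(3.090e-06) = 0.152 Ω
P = I²R = (3.68)² × 0.152 = 2.06 W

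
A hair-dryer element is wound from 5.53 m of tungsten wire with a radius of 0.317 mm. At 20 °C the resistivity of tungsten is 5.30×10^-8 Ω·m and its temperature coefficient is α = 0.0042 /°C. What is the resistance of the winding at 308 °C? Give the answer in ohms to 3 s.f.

A = πr² = π(3.1700e-04 m)² = 3.157e-07 m²
R₍20°C₎ = ρL/A = (5.30×10^-8)(5.53)/(3.157e-07) = 0.9284 Ω
R = R₀(1 + αΔT) = 0.9284(1 + 0.0042×288) = 2.05 Ω

2.05 Ω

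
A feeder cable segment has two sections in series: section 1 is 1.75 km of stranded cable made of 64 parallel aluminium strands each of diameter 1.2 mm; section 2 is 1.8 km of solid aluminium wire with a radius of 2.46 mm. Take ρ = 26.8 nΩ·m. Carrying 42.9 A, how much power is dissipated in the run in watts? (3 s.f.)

ρ = 26.8 nΩ·m = 2.68×10^-8 Ω·m
Section 1: A_strand = π(6.0000e-04)² = 1.131e-06 m²; R₁ = ρL/(N·A_s) = (2.68×10^-8)(1750)/(64×1.131e-06) = 0.6479 Ω
Section 2: A = πr² = π(2.4600e-03 m)² = 1.901e-05 m²
R₂ = (2.68×10^-8)(1800)/(1.901e-05) = 2.537 Ω
R = R₁ + R₂ = 3.185 Ω
P = I²R = (42.9)² × 3.185 = 5860 W

5860 W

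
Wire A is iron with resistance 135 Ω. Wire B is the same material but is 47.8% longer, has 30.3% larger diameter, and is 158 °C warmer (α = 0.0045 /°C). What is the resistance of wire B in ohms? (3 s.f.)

R ∝ ρL/d² with ρ ∝ (1+αΔT), so R_B/R_A = (1 + 47.8/100) × (1 + 30.3/100)⁻² × (1 + 0.0045×158)
= 1.478 × 0.589 × 1.711 = 1.49
R_B = 1.49 × 135 = 201 Ω

201 Ω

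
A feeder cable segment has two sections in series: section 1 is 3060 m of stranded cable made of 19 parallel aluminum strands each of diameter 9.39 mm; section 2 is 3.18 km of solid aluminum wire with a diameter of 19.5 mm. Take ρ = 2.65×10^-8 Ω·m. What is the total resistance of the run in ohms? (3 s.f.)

0.344 Ω

Section 1: A_strand = π(4.6950e-03)² = 6.925e-05 m²; R₁ = ρL/(N·A_s) = (2.65×10^-8)(3060)/(19×6.925e-05) = 0.06163 Ω
Section 2: A = π(d/2)² = π(9.7500e-03 m)² = 2.986e-04 m²
R₂ = (2.65×10^-8)(3180)/(2.986e-04) = 0.2822 Ω
R = R₁ + R₂ = 0.344 Ω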